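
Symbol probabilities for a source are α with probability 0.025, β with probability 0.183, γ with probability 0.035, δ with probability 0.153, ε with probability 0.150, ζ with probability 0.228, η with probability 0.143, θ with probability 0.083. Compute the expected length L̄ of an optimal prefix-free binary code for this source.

Repeatedly combine the two least-probable nodes; the expected code length is the sum of the merged weights.
merge 1/40 + 7/200 → 3/50
merge 3/50 + 83/1000 → 143/1000
merge 143/1000 + 143/1000 → 143/500
merge 3/20 + 153/1000 → 303/1000
merge 183/1000 + 57/250 → 411/1000
merge 143/500 + 303/1000 → 589/1000
merge 411/1000 + 589/1000 → 1
L = 3/50 + 143/1000 + 143/500 + 303/1000 + 411/1000 + 589/1000 + 1 = 349/125 = 2.792 bits/symbol.

2.792 bits/symbol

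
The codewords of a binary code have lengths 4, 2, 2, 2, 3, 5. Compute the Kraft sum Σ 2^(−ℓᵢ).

0.96875

With common denominator 2^5 = 32: Σ 2^(−ℓᵢ) = 2/32 + 8/32 + 8/32 + 8/32 + 4/32 + 1/32 = 31/32 = 0.96875.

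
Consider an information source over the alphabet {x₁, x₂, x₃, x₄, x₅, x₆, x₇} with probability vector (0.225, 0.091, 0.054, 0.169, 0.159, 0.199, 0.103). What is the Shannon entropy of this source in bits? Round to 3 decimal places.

2.683 bits

H = −Σ pᵢ log₂ pᵢ.
−0.225·log₂(0.225) = 0.4842
−0.091·log₂(0.091) = 0.3147
−0.054·log₂(0.054) = 0.2274
−0.169·log₂(0.169) = 0.4335
−0.159·log₂(0.159) = 0.4218
−0.199·log₂(0.199) = 0.4635
−0.103·log₂(0.103) = 0.3378
Sum ≈ 2.6828 → 2.683 bits.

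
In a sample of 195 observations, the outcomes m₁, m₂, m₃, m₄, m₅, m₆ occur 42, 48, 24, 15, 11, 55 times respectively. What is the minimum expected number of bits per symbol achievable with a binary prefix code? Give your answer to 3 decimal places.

2.390 bits/symbol

Probabilities are the counts divided by 195.
Repeatedly combine the two least-probable nodes; the expected code length is the sum of the merged weights.
merge 11/195 + 1/13 → 2/15
merge 8/65 + 2/15 → 10/39
merge 14/65 + 16/65 → 6/13
merge 10/39 + 11/39 → 7/13
merge 6/13 + 7/13 → 1
L = 2/15 + 10/39 + 6/13 + 7/13 + 1 = 466/195 ≈ 2.390 bits/symbol.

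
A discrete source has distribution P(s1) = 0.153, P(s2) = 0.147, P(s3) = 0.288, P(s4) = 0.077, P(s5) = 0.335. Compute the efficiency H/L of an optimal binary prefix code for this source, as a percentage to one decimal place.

96.7%

Entropy H = −Σ p log₂ p ≈ 2.1516 bits.
Huffman merges: 77/1000+147/1000→28/125; 153/1000+28/125→377/1000; 36/125+67/200→623/1000; 377/1000+623/1000→1. L = 278/125 ≈ 2.2240.
Efficiency = H/L = 2.1516/2.2240 = 96.7%.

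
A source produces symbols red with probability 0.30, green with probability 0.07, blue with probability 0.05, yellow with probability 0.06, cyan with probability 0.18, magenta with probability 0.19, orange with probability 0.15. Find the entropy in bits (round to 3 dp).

2.560 bits

H = −Σ pᵢ log₂ pᵢ.
−0.30·log₂(0.30) = 0.5211
−0.07·log₂(0.07) = 0.2686
−0.05·log₂(0.05) = 0.2161
−0.06·log₂(0.06) = 0.2435
−0.18·log₂(0.18) = 0.4453
−0.19·log₂(0.19) = 0.4552
−0.15·log₂(0.15) = 0.4105
Sum ≈ 2.5604 → 2.560 bits.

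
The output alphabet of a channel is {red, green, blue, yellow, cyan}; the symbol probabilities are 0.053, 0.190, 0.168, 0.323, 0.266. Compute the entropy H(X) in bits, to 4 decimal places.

H = −Σ pᵢ log₂ pᵢ.
−0.053·log₂(0.053) = 0.2246
−0.190·log₂(0.190) = 0.4552
−0.168·log₂(0.168) = 0.4323
−0.323·log₂(0.323) = 0.5266
−0.266·log₂(0.266) = 0.5082
Sum ≈ 2.1470 → 2.1470 bits.

2.1470 bits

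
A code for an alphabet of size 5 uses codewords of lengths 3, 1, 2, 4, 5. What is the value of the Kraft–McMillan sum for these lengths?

With common denominator 2^5 = 32: Σ 2^(−ℓᵢ) = 4/32 + 16/32 + 8/32 + 2/32 + 1/32 = 31/32 = 0.96875.

0.96875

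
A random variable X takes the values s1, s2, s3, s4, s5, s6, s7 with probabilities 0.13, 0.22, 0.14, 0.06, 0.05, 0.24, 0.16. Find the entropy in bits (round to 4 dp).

H = −Σ pᵢ log₂ pᵢ.
−0.13·log₂(0.13) = 0.3826
−0.22·log₂(0.22) = 0.4806
−0.14·log₂(0.14) = 0.3971
−0.06·log₂(0.06) = 0.2435
−0.05·log₂(0.05) = 0.2161
−0.24·log₂(0.24) = 0.4941
−0.16·log₂(0.16) = 0.4230
Sum ≈ 2.6371 → 2.6371 bits.

2.6371 bits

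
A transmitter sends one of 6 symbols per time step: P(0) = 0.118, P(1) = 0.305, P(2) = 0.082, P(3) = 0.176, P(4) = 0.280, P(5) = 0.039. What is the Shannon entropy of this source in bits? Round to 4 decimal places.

2.3201 bits

H = −Σ pᵢ log₂ pᵢ.
−0.118·log₂(0.118) = 0.3638
−0.305·log₂(0.305) = 0.5225
−0.082·log₂(0.082) = 0.2959
−0.176·log₂(0.176) = 0.4411
−0.280·log₂(0.280) = 0.5142
−0.039·log₂(0.039) = 0.1825
Sum ≈ 2.3201 → 2.3201 bits.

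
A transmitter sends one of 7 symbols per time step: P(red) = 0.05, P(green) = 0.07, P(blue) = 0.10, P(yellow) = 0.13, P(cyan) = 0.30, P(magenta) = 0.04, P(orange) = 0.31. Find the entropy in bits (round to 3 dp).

H = −Σ pᵢ log₂ pᵢ.
−0.05·log₂(0.05) = 0.2161
−0.07·log₂(0.07) = 0.2686
−0.10·log₂(0.10) = 0.3322
−0.13·log₂(0.13) = 0.3826
−0.30·log₂(0.30) = 0.5211
−0.04·log₂(0.04) = 0.1858
−0.31·log₂(0.31) = 0.5238
Sum ≈ 2.4301 → 2.430 bits.

2.430 bits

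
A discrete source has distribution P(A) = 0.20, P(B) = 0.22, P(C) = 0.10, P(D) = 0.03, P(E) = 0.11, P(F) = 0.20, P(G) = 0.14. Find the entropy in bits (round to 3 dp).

H = −Σ pᵢ log₂ pᵢ.
−0.20·log₂(0.20) = 0.4644
−0.22·log₂(0.22) = 0.4806
−0.10·log₂(0.10) = 0.3322
−0.03·log₂(0.03) = 0.1518
−0.11·log₂(0.11) = 0.3503
−0.20·log₂(0.20) = 0.4644
−0.14·log₂(0.14) = 0.3971
Sum ≈ 2.6407 → 2.641 bits.

2.641 bits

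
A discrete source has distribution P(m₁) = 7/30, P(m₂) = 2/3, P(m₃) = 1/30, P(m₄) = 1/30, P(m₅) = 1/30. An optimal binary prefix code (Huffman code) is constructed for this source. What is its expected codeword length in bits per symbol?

Repeatedly combine the two least-probable nodes; the expected code length is the sum of the merged weights.
merge 1/30 + 1/30 → 1/15
merge 1/30 + 1/15 → 1/10
merge 1/10 + 7/30 → 1/3
merge 1/3 + 2/3 → 1
L = 1/15 + 1/10 + 1/3 + 1 = 3/2 = 1.5 bits/symbol.

1.5 bits/symbol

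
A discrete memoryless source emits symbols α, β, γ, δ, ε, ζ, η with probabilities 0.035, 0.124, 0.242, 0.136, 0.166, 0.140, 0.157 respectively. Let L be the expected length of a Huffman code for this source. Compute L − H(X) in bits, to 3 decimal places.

0.075 bits

Entropy H = −Σ p log₂ p ≈ 2.6761 bits.
Huffman merges: 7/200+31/250→159/1000; 17/125+7/50→69/250; 157/1000+159/1000→79/250; 83/500+121/500→51/125; 69/250+79/250→74/125; 51/125+74/125→1. L = 2751/1000 ≈ 2.7510.
L − H = 2.7510 − 2.6761 = 0.075 bits.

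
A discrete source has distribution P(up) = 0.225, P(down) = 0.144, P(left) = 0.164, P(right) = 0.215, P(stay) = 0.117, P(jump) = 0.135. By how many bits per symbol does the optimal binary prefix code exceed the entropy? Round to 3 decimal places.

Entropy H = −Σ p log₂ p ≈ 2.5435 bits.
Huffman merges: 117/1000+27/200→63/250; 18/125+41/250→77/250; 43/200+9/40→11/25; 63/250+77/250→14/25; 11/25+14/25→1. L = 64/25 ≈ 2.5600.
L − H = 2.5600 − 2.5435 = 0.016 bits.

0.016 bits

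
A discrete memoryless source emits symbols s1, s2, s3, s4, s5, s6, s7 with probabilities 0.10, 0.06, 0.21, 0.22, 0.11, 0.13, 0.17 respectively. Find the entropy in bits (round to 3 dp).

2.697 bits

H = −Σ pᵢ log₂ pᵢ.
−0.10·log₂(0.10) = 0.3322
−0.06·log₂(0.06) = 0.2435
−0.21·log₂(0.21) = 0.4728
−0.22·log₂(0.22) = 0.4806
−0.11·log₂(0.11) = 0.3503
−0.13·log₂(0.13) = 0.3826
−0.17·log₂(0.17) = 0.4346
Sum ≈ 2.6966 → 2.697 bits.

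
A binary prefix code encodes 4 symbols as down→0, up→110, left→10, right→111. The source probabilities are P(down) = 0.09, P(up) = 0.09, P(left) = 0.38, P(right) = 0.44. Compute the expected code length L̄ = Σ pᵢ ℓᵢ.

2.44 bits/symbol

L̄ = Σ pᵢ·ℓᵢ = 0.09·1 + 0.09·3 + 0.38·2 + 0.44·3 = 2.44 bits/symbol.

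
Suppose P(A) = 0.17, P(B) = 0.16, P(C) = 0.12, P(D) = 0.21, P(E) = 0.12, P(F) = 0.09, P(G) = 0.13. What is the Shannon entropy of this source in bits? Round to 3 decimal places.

H = −Σ pᵢ log₂ pᵢ.
−0.17·log₂(0.17) = 0.4346
−0.16·log₂(0.16) = 0.4230
−0.12·log₂(0.12) = 0.3671
−0.21·log₂(0.21) = 0.4728
−0.12·log₂(0.12) = 0.3671
−0.09·log₂(0.09) = 0.3127
−0.13·log₂(0.13) = 0.3826
Sum ≈ 2.7599 → 2.760 bits.

2.760 bits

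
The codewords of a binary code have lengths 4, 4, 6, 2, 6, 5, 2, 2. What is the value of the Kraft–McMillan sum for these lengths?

0.9375

With common denominator 2^6 = 64: Σ 2^(−ℓᵢ) = 4/64 + 4/64 + 1/64 + 16/64 + 1/64 + 2/64 + 16/64 + 16/64 = 60/64 = 0.9375.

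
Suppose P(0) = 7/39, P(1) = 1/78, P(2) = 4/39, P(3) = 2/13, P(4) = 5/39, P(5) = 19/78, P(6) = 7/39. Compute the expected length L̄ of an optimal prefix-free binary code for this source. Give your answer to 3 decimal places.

Repeatedly combine the two least-probable nodes; the expected code length is the sum of the merged weights.
merge 1/78 + 4/39 → 3/26
merge 3/26 + 5/39 → 19/78
merge 2/13 + 7/39 → 1/3
merge 7/39 + 19/78 → 11/26
merge 19/78 + 1/3 → 15/26
merge 11/26 + 15/26 → 1
L = 3/26 + 19/78 + 1/3 + 11/26 + 15/26 + 1 = 35/13 ≈ 2.692 bits/symbol.

2.692 bits/symbol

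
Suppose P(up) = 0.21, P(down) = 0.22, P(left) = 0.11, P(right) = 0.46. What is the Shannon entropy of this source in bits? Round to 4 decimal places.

1.8190 bits

H = −Σ pᵢ log₂ pᵢ.
−0.21·log₂(0.21) = 0.4728
−0.22·log₂(0.22) = 0.4806
−0.11·log₂(0.11) = 0.3503
−0.46·log₂(0.46) = 0.5153
Sum ≈ 1.8190 → 1.8190 bits.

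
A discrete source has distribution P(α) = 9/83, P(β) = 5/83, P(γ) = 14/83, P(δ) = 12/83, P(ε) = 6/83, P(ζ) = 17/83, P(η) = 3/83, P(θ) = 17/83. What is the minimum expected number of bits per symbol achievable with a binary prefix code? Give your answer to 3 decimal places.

2.855 bits/symbol

Repeatedly combine the two least-probable nodes; the expected code length is the sum of the merged weights.
merge 3/83 + 5/83 → 8/83
merge 6/83 + 8/83 → 14/83
merge 9/83 + 12/83 → 21/83
merge 14/83 + 14/83 → 28/83
merge 17/83 + 17/83 → 34/83
merge 21/83 + 28/83 → 49/83
merge 34/83 + 49/83 → 1
L = 8/83 + 14/83 + 21/83 + 28/83 + 34/83 + 49/83 + 1 = 237/83 ≈ 2.855 bits/symbol.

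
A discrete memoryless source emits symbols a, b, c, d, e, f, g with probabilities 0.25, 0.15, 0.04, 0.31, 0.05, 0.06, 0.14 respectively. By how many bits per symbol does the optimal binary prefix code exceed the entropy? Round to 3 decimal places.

0.053 bits

Entropy H = −Σ p log₂ p ≈ 2.4768 bits.
Huffman merges: 1/25+1/20→9/100; 3/50+9/100→3/20; 7/50+3/20→29/100; 3/20+1/4→2/5; 29/100+31/100→3/5; 2/5+3/5→1. L = 253/100 ≈ 2.5300.
L − H = 2.5300 − 2.4768 = 0.053 bits.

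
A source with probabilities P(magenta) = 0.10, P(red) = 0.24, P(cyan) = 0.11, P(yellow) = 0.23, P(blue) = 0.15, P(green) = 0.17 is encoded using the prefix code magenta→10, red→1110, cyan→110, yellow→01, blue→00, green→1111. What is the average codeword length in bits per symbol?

L̄ = Σ pᵢ·ℓᵢ = 0.10·2 + 0.24·4 + 0.11·3 + 0.23·2 + 0.15·2 + 0.17·4 = 2.93 bits/symbol.

2.93 bits/symbol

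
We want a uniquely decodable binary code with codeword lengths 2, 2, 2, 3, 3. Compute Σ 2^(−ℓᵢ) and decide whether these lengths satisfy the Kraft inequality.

1; yes

With common denominator 2^3 = 8: Σ 2^(−ℓᵢ) = 2/8 + 2/8 + 2/8 + 1/8 + 1/8 = 8/8 = 1.
Kraft's inequality requires Σ ≤ 1; here Σ = 1 ≤ 1, so such a prefix code exists.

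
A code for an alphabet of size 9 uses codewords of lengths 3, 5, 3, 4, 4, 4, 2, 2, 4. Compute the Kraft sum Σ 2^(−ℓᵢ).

1.03125

With common denominator 2^5 = 32: Σ 2^(−ℓᵢ) = 4/32 + 1/32 + 4/32 + 2/32 + 2/32 + 2/32 + 8/32 + 8/32 + 2/32 = 33/32 = 1.03125.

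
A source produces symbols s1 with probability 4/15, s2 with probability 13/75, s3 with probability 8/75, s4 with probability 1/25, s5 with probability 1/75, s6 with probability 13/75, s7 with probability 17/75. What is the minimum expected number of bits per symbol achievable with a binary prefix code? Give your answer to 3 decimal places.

Repeatedly combine the two least-probable nodes; the expected code length is the sum of the merged weights.
merge 1/75 + 1/25 → 4/75
merge 4/75 + 8/75 → 4/25
merge 4/25 + 13/75 → 1/3
merge 13/75 + 17/75 → 2/5
merge 4/15 + 1/3 → 3/5
merge 2/5 + 3/5 → 1
L = 4/75 + 4/25 + 1/3 + 2/5 + 3/5 + 1 = 191/75 ≈ 2.547 bits/symbol.

2.547 bits/symbol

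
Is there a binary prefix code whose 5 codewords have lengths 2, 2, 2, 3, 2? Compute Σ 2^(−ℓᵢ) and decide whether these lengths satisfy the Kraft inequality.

With common denominator 2^3 = 8: Σ 2^(−ℓᵢ) = 2/8 + 2/8 + 2/8 + 1/8 + 2/8 = 9/8 = 1.125.
Kraft's inequality requires Σ ≤ 1; here Σ = 1.125 > 1, so no such prefix code exists.

1.125; no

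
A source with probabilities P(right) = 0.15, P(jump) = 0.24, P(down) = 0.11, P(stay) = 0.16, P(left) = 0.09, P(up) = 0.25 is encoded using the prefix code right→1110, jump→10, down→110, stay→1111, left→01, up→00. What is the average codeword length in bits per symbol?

L̄ = Σ pᵢ·ℓᵢ = 0.15·4 + 0.24·2 + 0.11·3 + 0.16·4 + 0.09·2 + 0.25·2 = 2.73 bits/symbol.

2.73 bits/symbol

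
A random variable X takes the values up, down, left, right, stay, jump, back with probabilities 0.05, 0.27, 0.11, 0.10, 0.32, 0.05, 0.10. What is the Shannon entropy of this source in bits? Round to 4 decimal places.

H = −Σ pᵢ log₂ pᵢ.
−0.05·log₂(0.05) = 0.2161
−0.27·log₂(0.27) = 0.5100
−0.11·log₂(0.11) = 0.3503
−0.10·log₂(0.10) = 0.3322
−0.32·log₂(0.32) = 0.5260
−0.05·log₂(0.05) = 0.2161
−0.10·log₂(0.10) = 0.3322
Sum ≈ 2.4829 → 2.4829 bits.

2.4829 bits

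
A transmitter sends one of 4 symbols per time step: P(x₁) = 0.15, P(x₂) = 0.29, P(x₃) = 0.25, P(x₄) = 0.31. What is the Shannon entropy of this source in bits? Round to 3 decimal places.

1.952 bits

H = −Σ pᵢ log₂ pᵢ.
−0.15·log₂(0.15) = 0.4105
−0.29·log₂(0.29) = 0.5179
−0.25·log₂(0.25) = 0.5000
−0.31·log₂(0.31) = 0.5238
Sum ≈ 1.9522 → 1.952 bits.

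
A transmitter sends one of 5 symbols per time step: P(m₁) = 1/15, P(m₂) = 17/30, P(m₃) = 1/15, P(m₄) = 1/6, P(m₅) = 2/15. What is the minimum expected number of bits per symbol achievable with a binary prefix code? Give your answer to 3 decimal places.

Repeatedly combine the two least-probable nodes; the expected code length is the sum of the merged weights.
merge 1/15 + 1/15 → 2/15
merge 2/15 + 2/15 → 4/15
merge 1/6 + 4/15 → 13/30
merge 13/30 + 17/30 → 1
L = 2/15 + 4/15 + 13/30 + 1 = 11/6 ≈ 1.833 bits/symbol.

1.833 bits/symbol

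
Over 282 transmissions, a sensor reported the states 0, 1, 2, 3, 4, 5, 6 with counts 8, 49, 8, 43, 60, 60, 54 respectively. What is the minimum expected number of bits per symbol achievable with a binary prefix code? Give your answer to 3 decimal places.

2.631 bits/symbol

Probabilities are the counts divided by 282.
Repeatedly combine the two least-probable nodes; the expected code length is the sum of the merged weights.
merge 4/141 + 4/141 → 8/141
merge 8/141 + 43/282 → 59/282
merge 49/282 + 9/47 → 103/282
merge 59/282 + 10/47 → 119/282
merge 10/47 + 103/282 → 163/282
merge 119/282 + 163/282 → 1
L = 8/141 + 59/282 + 103/282 + 119/282 + 163/282 + 1 = 371/141 ≈ 2.631 bits/symbol.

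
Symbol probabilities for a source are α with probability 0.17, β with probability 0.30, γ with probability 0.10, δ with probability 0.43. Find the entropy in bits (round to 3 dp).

1.811 bits

H = −Σ pᵢ log₂ pᵢ.
−0.17·log₂(0.17) = 0.4346
−0.30·log₂(0.30) = 0.5211
−0.10·log₂(0.10) = 0.3322
−0.43·log₂(0.43) = 0.5236
Sum ≈ 1.8114 → 1.811 bits.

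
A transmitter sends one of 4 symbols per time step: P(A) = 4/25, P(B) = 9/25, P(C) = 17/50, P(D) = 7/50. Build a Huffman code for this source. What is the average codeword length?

1.94 bits/symbol

Repeatedly combine the two least-probable nodes; the expected code length is the sum of the merged weights.
merge 7/50 + 4/25 → 3/10
merge 3/10 + 17/50 → 16/25
merge 9/25 + 16/25 → 1
L = 3/10 + 16/25 + 1 = 97/50 = 1.94 bits/symbol.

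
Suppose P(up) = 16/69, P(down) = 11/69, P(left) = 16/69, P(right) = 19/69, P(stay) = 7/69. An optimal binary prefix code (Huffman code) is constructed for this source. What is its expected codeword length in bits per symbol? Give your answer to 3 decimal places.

Repeatedly combine the two least-probable nodes; the expected code length is the sum of the merged weights.
merge 7/69 + 11/69 → 6/23
merge 16/69 + 16/69 → 32/69
merge 6/23 + 19/69 → 37/69
merge 32/69 + 37/69 → 1
L = 6/23 + 32/69 + 37/69 + 1 = 52/23 ≈ 2.261 bits/symbol.

2.261 bits/symbol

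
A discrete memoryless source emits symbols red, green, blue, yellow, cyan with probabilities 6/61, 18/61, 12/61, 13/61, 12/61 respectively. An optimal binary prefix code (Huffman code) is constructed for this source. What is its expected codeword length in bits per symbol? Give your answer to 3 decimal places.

2.295 bits/symbol

Repeatedly combine the two least-probable nodes; the expected code length is the sum of the merged weights.
merge 6/61 + 12/61 → 18/61
merge 12/61 + 13/61 → 25/61
merge 18/61 + 18/61 → 36/61
merge 25/61 + 36/61 → 1
L = 18/61 + 25/61 + 36/61 + 1 = 140/61 ≈ 2.295 bits/symbol.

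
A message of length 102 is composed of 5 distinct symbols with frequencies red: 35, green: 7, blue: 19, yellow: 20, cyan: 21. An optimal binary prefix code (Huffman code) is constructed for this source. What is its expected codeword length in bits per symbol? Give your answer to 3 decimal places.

2.255 bits/symbol

Probabilities are the counts divided by 102.
Repeatedly combine the two least-probable nodes; the expected code length is the sum of the merged weights.
merge 7/102 + 19/102 → 13/51
merge 10/51 + 7/34 → 41/102
merge 13/51 + 35/102 → 61/102
merge 41/102 + 61/102 → 1
L = 13/51 + 41/102 + 61/102 + 1 = 115/51 ≈ 2.255 bits/symbol.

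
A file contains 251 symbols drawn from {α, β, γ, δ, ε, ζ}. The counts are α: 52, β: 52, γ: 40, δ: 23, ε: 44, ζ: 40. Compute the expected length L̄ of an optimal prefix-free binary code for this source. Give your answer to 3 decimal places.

Probabilities are the counts divided by 251.
Repeatedly combine the two least-probable nodes; the expected code length is the sum of the merged weights.
merge 23/251 + 40/251 → 63/251
merge 40/251 + 44/251 → 84/251
merge 52/251 + 52/251 → 104/251
merge 63/251 + 84/251 → 147/251
merge 104/251 + 147/251 → 1
L = 63/251 + 84/251 + 104/251 + 147/251 + 1 = 649/251 ≈ 2.586 bits/symbol.

2.586 bits/symbol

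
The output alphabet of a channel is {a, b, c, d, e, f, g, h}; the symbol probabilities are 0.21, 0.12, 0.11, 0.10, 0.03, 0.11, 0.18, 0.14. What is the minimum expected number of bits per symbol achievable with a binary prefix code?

2.92 bits/symbol

Repeatedly combine the two least-probable nodes; the expected code length is the sum of the merged weights.
merge 3/100 + 1/10 → 13/100
merge 11/100 + 11/100 → 11/50
merge 3/25 + 13/100 → 1/4
merge 7/50 + 9/50 → 8/25
merge 21/100 + 11/50 → 43/100
merge 1/4 + 8/25 → 57/100
merge 43/100 + 57/100 → 1
L = 13/100 + 11/50 + 1/4 + 8/25 + 43/100 + 57/100 + 1 = 73/25 = 2.92 bits/symbol.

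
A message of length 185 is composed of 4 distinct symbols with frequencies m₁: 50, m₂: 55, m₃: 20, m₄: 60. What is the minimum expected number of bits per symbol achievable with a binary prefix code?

2 bits/symbol

Probabilities are the counts divided by 185.
Repeatedly combine the two least-probable nodes; the expected code length is the sum of the merged weights.
merge 4/37 + 10/37 → 14/37
merge 11/37 + 12/37 → 23/37
merge 14/37 + 23/37 → 1
L = 14/37 + 23/37 + 1 = 2 bits/symbol.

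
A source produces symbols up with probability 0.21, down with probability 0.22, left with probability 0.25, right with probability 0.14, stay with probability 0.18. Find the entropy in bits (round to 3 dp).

H = −Σ pᵢ log₂ pᵢ.
−0.21·log₂(0.21) = 0.4728
−0.22·log₂(0.22) = 0.4806
−0.25·log₂(0.25) = 0.5000
−0.14·log₂(0.14) = 0.3971
−0.18·log₂(0.18) = 0.4453
Sum ≈ 2.2958 → 2.296 bits.

2.296 bits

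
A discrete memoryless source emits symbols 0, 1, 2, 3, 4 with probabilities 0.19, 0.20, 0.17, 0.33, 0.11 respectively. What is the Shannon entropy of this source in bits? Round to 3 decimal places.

2.232 bits

H = −Σ pᵢ log₂ pᵢ.
−0.19·log₂(0.19) = 0.4552
−0.20·log₂(0.20) = 0.4644
−0.17·log₂(0.17) = 0.4346
−0.33·log₂(0.33) = 0.5278
−0.11·log₂(0.11) = 0.3503
Sum ≈ 2.2323 → 2.232 bits.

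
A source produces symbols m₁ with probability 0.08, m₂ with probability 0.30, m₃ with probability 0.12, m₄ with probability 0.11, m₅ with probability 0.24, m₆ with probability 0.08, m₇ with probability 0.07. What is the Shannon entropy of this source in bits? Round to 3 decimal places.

2.584 bits

H = −Σ pᵢ log₂ pᵢ.
−0.08·log₂(0.08) = 0.2915
−0.30·log₂(0.30) = 0.5211
−0.12·log₂(0.12) = 0.3671
−0.11·log₂(0.11) = 0.3503
−0.24·log₂(0.24) = 0.4941
−0.08·log₂(0.08) = 0.2915
−0.07·log₂(0.07) = 0.2686
Sum ≈ 2.5842 → 2.584 bits.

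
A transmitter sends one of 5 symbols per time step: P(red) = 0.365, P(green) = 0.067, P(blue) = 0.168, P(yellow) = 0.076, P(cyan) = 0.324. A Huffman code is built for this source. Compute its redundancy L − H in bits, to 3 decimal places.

Entropy H = −Σ p log₂ p ≈ 2.0337 bits.
Huffman merges: 67/1000+19/250→143/1000; 143/1000+21/125→311/1000; 311/1000+81/250→127/200; 73/200+127/200→1. L = 2089/1000 ≈ 2.0890.
L − H = 2.0890 − 2.0337 = 0.055 bits.

0.055 bits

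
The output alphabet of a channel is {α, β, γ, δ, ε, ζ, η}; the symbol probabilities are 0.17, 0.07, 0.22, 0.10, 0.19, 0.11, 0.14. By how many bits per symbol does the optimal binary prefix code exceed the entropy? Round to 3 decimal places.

0.041 bits

Entropy H = −Σ p log₂ p ≈ 2.7185 bits.
Huffman merges: 7/100+1/10→17/100; 11/100+7/50→1/4; 17/100+17/100→17/50; 19/100+11/50→41/100; 1/4+17/50→59/100; 41/100+59/100→1. L = 69/25 ≈ 2.7600.
L − H = 2.7600 − 2.7185 = 0.041 bits.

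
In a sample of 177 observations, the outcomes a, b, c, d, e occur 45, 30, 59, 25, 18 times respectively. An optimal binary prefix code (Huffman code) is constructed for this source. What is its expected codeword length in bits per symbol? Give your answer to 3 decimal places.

2.243 bits/symbol

Probabilities are the counts divided by 177.
Repeatedly combine the two least-probable nodes; the expected code length is the sum of the merged weights.
merge 6/59 + 25/177 → 43/177
merge 10/59 + 43/177 → 73/177
merge 15/59 + 1/3 → 104/177
merge 73/177 + 104/177 → 1
L = 43/177 + 73/177 + 104/177 + 1 = 397/177 ≈ 2.243 bits/symbol.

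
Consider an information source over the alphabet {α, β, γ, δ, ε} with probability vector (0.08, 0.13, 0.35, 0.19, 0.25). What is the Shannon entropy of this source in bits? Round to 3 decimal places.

2.159 bits

H = −Σ pᵢ log₂ pᵢ.
−0.08·log₂(0.08) = 0.2915
−0.13·log₂(0.13) = 0.3826
−0.35·log₂(0.35) = 0.5301
−0.19·log₂(0.19) = 0.4552
−0.25·log₂(0.25) = 0.5000
Sum ≈ 2.1595 → 2.159 bits.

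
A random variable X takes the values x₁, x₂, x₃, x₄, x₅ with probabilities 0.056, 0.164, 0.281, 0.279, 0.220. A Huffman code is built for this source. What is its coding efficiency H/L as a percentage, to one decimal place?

97.7%

Entropy H = −Σ p log₂ p ≈ 2.1696 bits.
Huffman merges: 7/125+41/250→11/50; 11/50+11/50→11/25; 279/1000+281/1000→14/25; 11/25+14/25→1. L = 111/50 ≈ 2.2200.
Efficiency = H/L = 2.1696/2.2200 = 97.7%.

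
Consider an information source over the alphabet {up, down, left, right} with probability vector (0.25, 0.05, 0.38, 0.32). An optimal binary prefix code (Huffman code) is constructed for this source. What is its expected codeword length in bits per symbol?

1.92 bits/symbol

Repeatedly combine the two least-probable nodes; the expected code length is the sum of the merged weights.
merge 1/20 + 1/4 → 3/10
merge 3/10 + 8/25 → 31/50
merge 19/50 + 31/50 → 1
L = 3/10 + 31/50 + 1 = 48/25 = 1.92 bits/symbol.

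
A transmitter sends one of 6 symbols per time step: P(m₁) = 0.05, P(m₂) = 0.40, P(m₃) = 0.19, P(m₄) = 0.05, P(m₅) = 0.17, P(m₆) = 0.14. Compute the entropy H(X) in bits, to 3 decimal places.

H = −Σ pᵢ log₂ pᵢ.
−0.05·log₂(0.05) = 0.2161
−0.40·log₂(0.40) = 0.5288
−0.19·log₂(0.19) = 0.4552
−0.05·log₂(0.05) = 0.2161
−0.17·log₂(0.17) = 0.4346
−0.14·log₂(0.14) = 0.3971
Sum ≈ 2.2479 → 2.248 bits.

2.248 bits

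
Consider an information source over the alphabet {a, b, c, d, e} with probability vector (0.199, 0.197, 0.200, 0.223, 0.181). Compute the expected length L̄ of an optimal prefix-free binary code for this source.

2.378 bits/symbol

Repeatedly combine the two least-probable nodes; the expected code length is the sum of the merged weights.
merge 181/1000 + 197/1000 → 189/500
merge 199/1000 + 1/5 → 399/1000
merge 223/1000 + 189/500 → 601/1000
merge 399/1000 + 601/1000 → 1
L = 189/500 + 399/1000 + 601/1000 + 1 = 1189/500 = 2.378 bits/symbol.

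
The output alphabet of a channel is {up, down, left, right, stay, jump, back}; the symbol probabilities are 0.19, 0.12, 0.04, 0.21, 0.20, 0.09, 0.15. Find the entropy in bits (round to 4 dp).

H = −Σ pᵢ log₂ pᵢ.
−0.19·log₂(0.19) = 0.4552
−0.12·log₂(0.12) = 0.3671
−0.04·log₂(0.04) = 0.1858
−0.21·log₂(0.21) = 0.4728
−0.20·log₂(0.20) = 0.4644
−0.09·log₂(0.09) = 0.3127
−0.15·log₂(0.15) = 0.4105
Sum ≈ 2.6685 → 2.6685 bits.

2.6685 bits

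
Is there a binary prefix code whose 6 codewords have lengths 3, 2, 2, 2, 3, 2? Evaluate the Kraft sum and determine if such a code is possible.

1.25; no

With common denominator 2^3 = 8: Σ 2^(−ℓᵢ) = 1/8 + 2/8 + 2/8 + 2/8 + 1/8 + 2/8 = 10/8 = 1.25.
Kraft's inequality requires Σ ≤ 1; here Σ = 1.25 > 1, so no such prefix code exists.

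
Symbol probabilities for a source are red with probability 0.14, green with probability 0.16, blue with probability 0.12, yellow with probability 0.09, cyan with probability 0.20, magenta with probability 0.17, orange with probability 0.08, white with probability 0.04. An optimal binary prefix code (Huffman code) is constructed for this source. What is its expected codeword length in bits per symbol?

Repeatedly combine the two least-probable nodes; the expected code length is the sum of the merged weights.
merge 1/25 + 2/25 → 3/25
merge 9/100 + 3/25 → 21/100
merge 3/25 + 7/50 → 13/50
merge 4/25 + 17/100 → 33/100
merge 1/5 + 21/100 → 41/100
merge 13/50 + 33/100 → 59/100
merge 41/100 + 59/100 → 1
L = 3/25 + 21/100 + 13/50 + 33/100 + 41/100 + 59/100 + 1 = 73/25 = 2.92 bits/symbol.

2.92 bits/symbol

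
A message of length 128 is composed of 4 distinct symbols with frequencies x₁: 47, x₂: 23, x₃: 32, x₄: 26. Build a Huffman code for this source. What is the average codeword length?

2 bits/symbol

Probabilities are the counts divided by 128.
Repeatedly combine the two least-probable nodes; the expected code length is the sum of the merged weights.
merge 23/128 + 13/64 → 49/128
merge 1/4 + 47/128 → 79/128
merge 49/128 + 79/128 → 1
L = 49/128 + 79/128 + 1 = 2 bits/symbol.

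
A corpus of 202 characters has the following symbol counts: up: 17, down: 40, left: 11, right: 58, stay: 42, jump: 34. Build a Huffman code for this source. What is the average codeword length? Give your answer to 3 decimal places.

2.446 bits/symbol

Probabilities are the counts divided by 202.
Repeatedly combine the two least-probable nodes; the expected code length is the sum of the merged weights.
merge 11/202 + 17/202 → 14/101
merge 14/101 + 17/101 → 31/101
merge 20/101 + 21/101 → 41/101
merge 29/101 + 31/101 → 60/101
merge 41/101 + 60/101 → 1
L = 14/101 + 31/101 + 41/101 + 60/101 + 1 = 247/101 ≈ 2.446 bits/symbol.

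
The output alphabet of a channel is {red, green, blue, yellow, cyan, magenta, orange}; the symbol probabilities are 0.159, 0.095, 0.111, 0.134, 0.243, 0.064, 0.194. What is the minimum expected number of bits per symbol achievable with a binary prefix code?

2.722 bits/symbol

Repeatedly combine the two least-probable nodes; the expected code length is the sum of the merged weights.
merge 8/125 + 19/200 → 159/1000
merge 111/1000 + 67/500 → 49/200
merge 159/1000 + 159/1000 → 159/500
merge 97/500 + 243/1000 → 437/1000
merge 49/200 + 159/500 → 563/1000
merge 437/1000 + 563/1000 → 1
L = 159/1000 + 49/200 + 159/500 + 437/1000 + 563/1000 + 1 = 1361/500 = 2.722 bits/symbol.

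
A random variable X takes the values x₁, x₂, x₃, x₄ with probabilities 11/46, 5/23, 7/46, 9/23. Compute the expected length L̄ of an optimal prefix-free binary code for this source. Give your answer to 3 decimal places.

Repeatedly combine the two least-probable nodes; the expected code length is the sum of the merged weights.
merge 7/46 + 5/23 → 17/46
merge 11/46 + 17/46 → 14/23
merge 9/23 + 14/23 → 1
L = 17/46 + 14/23 + 1 = 91/46 ≈ 1.978 bits/symbol.

1.978 bits/symbol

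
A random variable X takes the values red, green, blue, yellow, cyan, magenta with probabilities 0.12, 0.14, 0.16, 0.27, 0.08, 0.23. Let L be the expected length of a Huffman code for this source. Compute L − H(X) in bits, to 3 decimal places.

Entropy H = −Σ p log₂ p ≈ 2.4764 bits.
Huffman merges: 2/25+3/25→1/5; 7/50+4/25→3/10; 1/5+23/100→43/100; 27/100+3/10→57/100; 43/100+57/100→1. L = 5/2 ≈ 2.5000.
L − H = 2.5000 − 2.4764 = 0.024 bits.

0.024 bits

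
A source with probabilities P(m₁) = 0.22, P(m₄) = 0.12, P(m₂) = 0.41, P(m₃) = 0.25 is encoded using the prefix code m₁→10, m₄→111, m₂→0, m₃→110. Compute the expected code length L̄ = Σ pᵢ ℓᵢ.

L̄ = Σ pᵢ·ℓᵢ = 0.22·2 + 0.12·3 + 0.41·1 + 0.25·3 = 1.96 bits/symbol.

1.96 bits/symbol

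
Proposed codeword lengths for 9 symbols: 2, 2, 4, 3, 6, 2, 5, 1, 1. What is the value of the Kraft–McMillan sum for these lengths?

1.984375

With common denominator 2^6 = 64: Σ 2^(−ℓᵢ) = 16/64 + 16/64 + 4/64 + 8/64 + 1/64 + 16/64 + 2/64 + 32/64 + 32/64 = 127/64 = 1.984375.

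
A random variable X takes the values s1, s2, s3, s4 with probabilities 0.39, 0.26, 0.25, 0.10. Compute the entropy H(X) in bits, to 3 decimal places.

H = −Σ pᵢ log₂ pᵢ.
−0.39·log₂(0.39) = 0.5298
−0.26·log₂(0.26) = 0.5053
−0.25·log₂(0.25) = 0.5000
−0.10·log₂(0.10) = 0.3322
Sum ≈ 1.8673 → 1.867 bits.

1.867 bits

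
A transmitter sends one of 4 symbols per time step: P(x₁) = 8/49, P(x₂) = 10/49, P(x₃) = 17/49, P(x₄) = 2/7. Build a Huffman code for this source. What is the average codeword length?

2 bits/symbol

Repeatedly combine the two least-probable nodes; the expected code length is the sum of the merged weights.
merge 8/49 + 10/49 → 18/49
merge 2/7 + 17/49 → 31/49
merge 18/49 + 31/49 → 1
L = 18/49 + 31/49 + 1 = 2 bits/symbol.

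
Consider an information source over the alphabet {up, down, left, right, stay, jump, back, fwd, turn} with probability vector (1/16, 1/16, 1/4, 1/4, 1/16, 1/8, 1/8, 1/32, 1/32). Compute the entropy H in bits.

Each probability is a power of 1/2, so log₂(1/p) is an integer.
H = Σ p·log₂(1/p) = 1/16·4 + 1/16·4 + 1/4·2 + 1/4·2 + 1/16·4 + 1/8·3 + 1/8·3 + 1/32·5 + 1/32·5 = 2.8125 bits.

2.8125 bits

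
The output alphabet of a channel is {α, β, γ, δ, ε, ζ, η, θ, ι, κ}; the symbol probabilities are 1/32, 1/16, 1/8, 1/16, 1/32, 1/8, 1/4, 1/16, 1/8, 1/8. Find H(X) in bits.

3.0625 bits

Each probability is a power of 1/2, so log₂(1/p) is an integer.
H = Σ p·log₂(1/p) = 1/32·5 + 1/16·4 + 1/8·3 + 1/16·4 + 1/32·5 + 1/8·3 + 1/4·2 + 1/16·4 + 1/8·3 + 1/8·3 = 3.0625 bits.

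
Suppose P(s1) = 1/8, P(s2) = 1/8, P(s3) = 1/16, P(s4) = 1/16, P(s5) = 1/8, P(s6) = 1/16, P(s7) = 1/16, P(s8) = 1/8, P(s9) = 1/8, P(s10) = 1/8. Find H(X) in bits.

Each probability is a power of 1/2, so log₂(1/p) is an integer.
H = Σ p·log₂(1/p) = 1/8·3 + 1/8·3 + 1/16·4 + 1/16·4 + 1/8·3 + 1/16·4 + 1/16·4 + 1/8·3 + 1/8·3 + 1/8·3 = 3.25 bits.

3.25 bits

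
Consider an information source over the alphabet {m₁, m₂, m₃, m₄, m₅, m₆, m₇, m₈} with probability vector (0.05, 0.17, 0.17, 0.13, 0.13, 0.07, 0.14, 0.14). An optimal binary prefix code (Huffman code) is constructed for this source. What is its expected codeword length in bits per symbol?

Repeatedly combine the two least-probable nodes; the expected code length is the sum of the merged weights.
merge 1/20 + 7/100 → 3/25
merge 3/25 + 13/100 → 1/4
merge 13/100 + 7/50 → 27/100
merge 7/50 + 17/100 → 31/100
merge 17/100 + 1/4 → 21/50
merge 27/100 + 31/100 → 29/50
merge 21/50 + 29/50 → 1
L = 3/25 + 1/4 + 27/100 + 31/100 + 21/50 + 29/50 + 1 = 59/20 = 2.95 bits/symbol.

2.95 bits/symbol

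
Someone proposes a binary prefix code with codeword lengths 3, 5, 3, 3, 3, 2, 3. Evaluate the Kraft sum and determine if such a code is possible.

With common denominator 2^5 = 32: Σ 2^(−ℓᵢ) = 4/32 + 1/32 + 4/32 + 4/32 + 4/32 + 8/32 + 4/32 = 29/32 = 0.90625.
Kraft's inequality requires Σ ≤ 1; here Σ = 0.90625 ≤ 1, so such a prefix code exists.

0.90625; yes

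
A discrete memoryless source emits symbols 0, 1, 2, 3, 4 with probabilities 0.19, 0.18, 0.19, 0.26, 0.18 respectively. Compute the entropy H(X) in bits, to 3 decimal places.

H = −Σ pᵢ log₂ pᵢ.
−0.19·log₂(0.19) = 0.4552
−0.18·log₂(0.18) = 0.4453
−0.19·log₂(0.19) = 0.4552
−0.26·log₂(0.26) = 0.5053
−0.18·log₂(0.18) = 0.4453
Sum ≈ 2.3064 → 2.306 bits.

2.306 bits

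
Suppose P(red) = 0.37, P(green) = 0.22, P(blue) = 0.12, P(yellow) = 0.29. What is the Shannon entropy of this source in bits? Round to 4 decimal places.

1.8963 bits

H = −Σ pᵢ log₂ pᵢ.
−0.37·log₂(0.37) = 0.5307
−0.22·log₂(0.22) = 0.4806
−0.12·log₂(0.12) = 0.3671
−0.29·log₂(0.29) = 0.5179
Sum ≈ 1.8963 → 1.8963 bits.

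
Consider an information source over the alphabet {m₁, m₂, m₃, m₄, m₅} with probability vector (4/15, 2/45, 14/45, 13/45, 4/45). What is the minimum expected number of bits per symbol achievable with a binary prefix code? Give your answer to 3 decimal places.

2.133 bits/symbol

Repeatedly combine the two least-probable nodes; the expected code length is the sum of the merged weights.
merge 2/45 + 4/45 → 2/15
merge 2/15 + 4/15 → 2/5
merge 13/45 + 14/45 → 3/5
merge 2/5 + 3/5 → 1
L = 2/15 + 2/5 + 3/5 + 1 = 32/15 ≈ 2.133 bits/symbol.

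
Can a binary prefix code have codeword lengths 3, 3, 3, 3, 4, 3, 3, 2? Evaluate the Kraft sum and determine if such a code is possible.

With common denominator 2^4 = 16: Σ 2^(−ℓᵢ) = 2/16 + 2/16 + 2/16 + 2/16 + 1/16 + 2/16 + 2/16 + 4/16 = 17/16 = 1.0625.
Kraft's inequality requires Σ ≤ 1; here Σ = 1.0625 > 1, so no such prefix code exists.

1.0625; no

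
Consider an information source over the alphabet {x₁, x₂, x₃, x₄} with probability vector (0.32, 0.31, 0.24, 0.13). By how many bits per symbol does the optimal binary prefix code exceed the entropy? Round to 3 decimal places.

Entropy H = −Σ p log₂ p ≈ 1.9266 bits.
Huffman merges: 13/100+6/25→37/100; 31/100+8/25→63/100; 37/100+63/100→1. L = 2 ≈ 2.0000.
L − H = 2.0000 − 1.9266 = 0.073 bits.

0.073 bits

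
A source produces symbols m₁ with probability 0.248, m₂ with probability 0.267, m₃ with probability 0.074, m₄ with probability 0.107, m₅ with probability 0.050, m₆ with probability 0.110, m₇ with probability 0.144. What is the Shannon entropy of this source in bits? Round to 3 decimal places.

H = −Σ pᵢ log₂ pᵢ.
−0.248·log₂(0.248) = 0.4989
−0.267·log₂(0.267) = 0.5087
−0.074·log₂(0.074) = 0.2780
−0.107·log₂(0.107) = 0.3450
−0.050·log₂(0.050) = 0.2161
−0.110·log₂(0.110) = 0.3503
−0.144·log₂(0.144) = 0.4026
Sum ≈ 2.5995 → 2.599 bits.

2.599 bits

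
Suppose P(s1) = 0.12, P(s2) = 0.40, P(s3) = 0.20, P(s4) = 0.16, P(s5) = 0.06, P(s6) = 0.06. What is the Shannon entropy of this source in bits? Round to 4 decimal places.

H = −Σ pᵢ log₂ pᵢ.
−0.12·log₂(0.12) = 0.3671
−0.40·log₂(0.40) = 0.5288
−0.20·log₂(0.20) = 0.4644
−0.16·log₂(0.16) = 0.4230
−0.06·log₂(0.06) = 0.2435
−0.06·log₂(0.06) = 0.2435
Sum ≈ 2.2703 → 2.2703 bits.

2.2703 bits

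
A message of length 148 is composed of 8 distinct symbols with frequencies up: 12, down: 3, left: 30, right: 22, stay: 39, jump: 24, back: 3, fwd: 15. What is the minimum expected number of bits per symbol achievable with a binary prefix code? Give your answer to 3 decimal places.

2.696 bits/symbol

Probabilities are the counts divided by 148.
Repeatedly combine the two least-probable nodes; the expected code length is the sum of the merged weights.
merge 3/148 + 3/148 → 3/74
merge 3/74 + 3/37 → 9/74
merge 15/148 + 9/74 → 33/148
merge 11/74 + 6/37 → 23/74
merge 15/74 + 33/148 → 63/148
merge 39/148 + 23/74 → 85/148
merge 63/148 + 85/148 → 1
L = 3/74 + 9/74 + 33/148 + 23/74 + 63/148 + 85/148 + 1 = 399/148 ≈ 2.696 bits/symbol.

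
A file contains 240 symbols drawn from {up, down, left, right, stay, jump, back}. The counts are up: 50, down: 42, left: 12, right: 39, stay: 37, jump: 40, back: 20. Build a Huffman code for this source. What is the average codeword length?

2.75 bits/symbol

Probabilities are the counts divided by 240.
Repeatedly combine the two least-probable nodes; the expected code length is the sum of the merged weights.
merge 1/20 + 1/12 → 2/15
merge 2/15 + 37/240 → 23/80
merge 13/80 + 1/6 → 79/240
merge 7/40 + 5/24 → 23/60
merge 23/80 + 79/240 → 37/60
merge 23/60 + 37/60 → 1
L = 2/15 + 23/80 + 79/240 + 23/60 + 37/60 + 1 = 11/4 = 2.75 bits/symbol.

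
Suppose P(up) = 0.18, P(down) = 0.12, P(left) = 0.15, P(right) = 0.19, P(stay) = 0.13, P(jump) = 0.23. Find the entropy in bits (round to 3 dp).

H = −Σ pᵢ log₂ pᵢ.
−0.18·log₂(0.18) = 0.4453
−0.12·log₂(0.12) = 0.3671
−0.15·log₂(0.15) = 0.4105
−0.19·log₂(0.19) = 0.4552
−0.13·log₂(0.13) = 0.3826
−0.23·log₂(0.23) = 0.4877
Sum ≈ 2.5485 → 2.548 bits.

2.548 bits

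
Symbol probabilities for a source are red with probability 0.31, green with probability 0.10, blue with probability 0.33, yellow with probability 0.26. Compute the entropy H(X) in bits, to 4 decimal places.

1.8891 bits

H = −Σ pᵢ log₂ pᵢ.
−0.31·log₂(0.31) = 0.5238
−0.10·log₂(0.10) = 0.3322
−0.33·log₂(0.33) = 0.5278
−0.26·log₂(0.26) = 0.5053
Sum ≈ 1.8891 → 1.8891 bits.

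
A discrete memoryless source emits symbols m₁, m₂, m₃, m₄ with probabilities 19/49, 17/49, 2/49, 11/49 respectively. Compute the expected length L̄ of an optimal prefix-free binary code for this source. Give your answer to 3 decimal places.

Repeatedly combine the two least-probable nodes; the expected code length is the sum of the merged weights.
merge 2/49 + 11/49 → 13/49
merge 13/49 + 17/49 → 30/49
merge 19/49 + 30/49 → 1
L = 13/49 + 30/49 + 1 = 92/49 ≈ 1.878 bits/symbol.

1.878 bits/symbol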